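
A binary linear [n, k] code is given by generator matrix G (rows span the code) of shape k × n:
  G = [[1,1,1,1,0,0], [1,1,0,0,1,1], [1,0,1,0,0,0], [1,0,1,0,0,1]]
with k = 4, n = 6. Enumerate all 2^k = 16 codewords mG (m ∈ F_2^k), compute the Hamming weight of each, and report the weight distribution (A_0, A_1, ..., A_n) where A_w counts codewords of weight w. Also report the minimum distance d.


Weight distribution: A_0 = 1, A_1 = 1, A_2 = 2, A_3 = 6, A_4 = 5, A_5 = 1. Minimum distance d = 1.

Enumerate all 2^4 = 16 messages m ∈ F_2^4.
For each, compute codeword c = mG in F_2^6, then tally its weight.
  m = 0000 → c = 000000, weight = 0.
  m = 1000 → c = 111100, weight = 4.
  m = 0100 → c = 110011, weight = 4.
  m = 1100 → c = 001111, weight = 4.
  m = 0010 → c = 101000, weight = 2.
  m = 1010 → c = 010100, weight = 2.
  m = 0110 → c = 011011, weight = 4.
  m = 1110 → c = 100111, weight = 4.
  m = 0001 → c = 101001, weight = 3.
  m = 1001 → c = 010101, weight = 3.
  m = 0101 → c = 011010, weight = 3.
  m = 1101 → c = 100110, weight = 3.
  m = 0011 → c = 000001, weight = 1.
  m = 1011 → c = 111101, weight = 5.
  m = 0111 → c = 110010, weight = 3.
  m = 1111 → c = 001110, weight = 3.
Tally weights:
  weight 0: 1 codewords.
  weight 1: 1 codewords.
  weight 2: 2 codewords.
  weight 3: 6 codewords.
  weight 4: 5 codewords.
  weight 5: 1 codewords.
Minimum distance d = smallest w > 0 with A_w > 0 = 1.
Sanity: Σ A_w = 16 = 2^4 = 16 ✓.


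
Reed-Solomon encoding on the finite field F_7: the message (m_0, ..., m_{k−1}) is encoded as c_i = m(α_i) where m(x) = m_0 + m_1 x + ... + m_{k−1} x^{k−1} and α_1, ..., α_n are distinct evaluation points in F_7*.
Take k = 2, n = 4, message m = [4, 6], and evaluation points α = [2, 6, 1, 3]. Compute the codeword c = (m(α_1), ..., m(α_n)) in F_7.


c = [2, 5, 3, 1]

Message polynomial: m(x) = 4 + 6·x (mod 7).
For each evaluation point α_i, compute m(α_i) mod 7:
  α_1 = 2: Horner steps 6 → 2, so m(2) = 2.
  α_2 = 6: Horner steps 6 → 5, so m(6) = 5.
  α_3 = 1: Horner steps 6 → 3, so m(1) = 3.
  α_4 = 3: Horner steps 6 → 1, so m(3) = 1.
Codeword c = [2, 5, 3, 1] ∈ F_7^4.


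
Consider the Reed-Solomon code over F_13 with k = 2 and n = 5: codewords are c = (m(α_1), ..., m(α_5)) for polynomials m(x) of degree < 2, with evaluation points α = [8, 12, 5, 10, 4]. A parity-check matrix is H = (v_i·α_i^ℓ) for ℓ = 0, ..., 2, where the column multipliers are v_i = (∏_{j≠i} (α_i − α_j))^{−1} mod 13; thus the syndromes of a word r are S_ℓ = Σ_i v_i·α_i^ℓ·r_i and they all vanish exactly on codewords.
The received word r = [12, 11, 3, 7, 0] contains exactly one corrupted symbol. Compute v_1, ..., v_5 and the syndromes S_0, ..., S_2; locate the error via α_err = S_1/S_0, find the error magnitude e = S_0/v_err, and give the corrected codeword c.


S = (8, 2, 7), error at position 4, error magnitude e = 2, c = [12, 11, 3, 5, 0].

Step 1: column multipliers v_i = (∏_{j≠i}(α_i − α_j))^{−1} mod 13.
  i = 1 (α = 8): (8−12)(8−5)(8−10)(8−4) = (−4)·3·(−2)·4 = 96 ≡ 5, so v_1 = 5^{−1} = 8 (mod 13).
  i = 2 (α = 12): (12−8)(12−5)(12−10)(12−4) = 4·7·2·8 = 448 ≡ 6, so v_2 = 6^{−1} = 11 (mod 13).
  i = 3 (α = 5): (5−8)(5−12)(5−10)(5−4) = (−3)·(−7)·(−5)·1 = −105 ≡ 12, so v_3 = 12^{−1} = 12 (mod 13).
  i = 4 (α = 10): (10−8)(10−12)(10−5)(10−4) = 2·(−2)·5·6 = −120 ≡ 10, so v_4 = 10^{−1} = 4 (mod 13).
  i = 5 (α = 4): (4−8)(4−12)(4−5)(4−10) = (−4)·(−8)·(−1)·(−6) = 192 ≡ 10, so v_5 = 10^{−1} = 4 (mod 13).
  v = [8, 11, 12, 4, 4].
Step 2: syndromes of r = [12, 11, 3, 7, 0] (all sums mod 13).
  S_0 = Σ v_i r_i = 8·12 + 11·11 + 12·3 + 4·7 + 4·0 = 281 ≡ 8.
  S_1 = Σ v_i α_i r_i = 8·8·12 + 11·12·11 + 12·5·3 + 4·10·7 + 4·4·0 = 2680 ≡ 2.
  α_i^2 mod 13 = [12, 1, 12, 9, 3].
  S_2 = Σ v_i α_i^2 r_i = 8·12·12 + 11·1·11 + 12·12·3 + 4·9·7 + 4·3·0 = 1957 ≡ 7.
  S = (8, 2, 7) ≠ 0, so r is not a codeword (an error is present).
Step 3: locate the error. For a single error e at position i, S_ℓ = v_i·e·α_i^ℓ, so α_err = S_1/S_0.
  S_0^{−1} = 8^{−1} = 5 (mod 13), so α_err = 2·5 = 10 ≡ 10 = α_4. Error position i = 4.
  Consistency check: S_2/S_1 = 7·7 = 49 ≡ 10 = α_err ✓ (single-error assumption holds).
Step 4: error magnitude e = S_0/v_4 = S_0·∏_{j≠4}(α_4 − α_j) = 8·10 = 80 ≡ 2 (mod 13).
Step 5: correct position 4: c_4 = r_4 − e = 7 − 2 ≡ 5 (mod 13). Hence c = [12, 11, 3, 5, 0].
  Check: interpolating c through the α_i gives m(x) = 1 + 3·x (degree < 2) with m(α_i) = c_i for every i, so c is indeed a codeword.


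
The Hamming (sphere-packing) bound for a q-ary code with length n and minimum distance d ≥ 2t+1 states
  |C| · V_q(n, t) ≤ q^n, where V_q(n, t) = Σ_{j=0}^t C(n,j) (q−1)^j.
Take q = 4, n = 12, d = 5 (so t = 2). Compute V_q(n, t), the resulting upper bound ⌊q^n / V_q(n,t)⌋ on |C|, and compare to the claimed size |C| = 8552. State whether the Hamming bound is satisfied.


V_q(n, t) = 631, q^n = 16777216, Hamming bound = 26588, |C| = 8552 ≤ bound (satisfied).

Step 1: Compute V_q(n, t) = Σ_{j=0}^2 C(n, j) (q−1)^j.
  j = 0: C(12,0)·(3)^0 = 1·1 = 1.
  j = 1: C(12,1)·(3)^1 = 12·3 = 36.
  j = 2: C(12,2)·(3)^2 = 66·9 = 594.
  V_q(n, t) = 1 + 36 + 594 = 631.
Step 2: q^n = 4^12 = 16777216.
Step 3: Hamming bound ⌊q^n / V_q(n,t)⌋ = ⌊16777216/631⌋ = 26588.
Step 4: Compare |C| = 8552 to 26588: satisfied.
The claimed |C| lies below the Hamming bound.


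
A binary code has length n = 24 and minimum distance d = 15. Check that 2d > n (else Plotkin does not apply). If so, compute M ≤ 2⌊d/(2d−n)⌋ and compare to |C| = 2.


Plotkin bound M ≤ 4; given |C| = 2 ≤ bound (satisfied).

Check applicability: 2d = 30, n = 24.
2d − n = 6 > 0, so Plotkin applies.
Compute d/(2d−n) = 15/6 ≈ 2.5000.
⌊d/(2d−n)⌋ = 2.
Plotkin bound: M ≤ 2·2 = 4.
Given |C| = 2, check: satisfied.
This |C| is below the Plotkin bound.


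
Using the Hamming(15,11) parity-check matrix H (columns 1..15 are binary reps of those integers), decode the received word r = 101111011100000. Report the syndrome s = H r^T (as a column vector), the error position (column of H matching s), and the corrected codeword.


s = (1, 1, 1, 0)^T, error position = 14, corrected codeword c = 101111011100010

Compute s = H r^T mod 2 one row at a time:
  s_1 = 1 + 1 + 1 + 0 + 0 + 0 + 0 + 0 = 3 ≡ 1 (mod 2).
  s_2 = 1 + 1 + 1 + 0 + 0 + 0 + 0 + 0 = 3 ≡ 1 (mod 2).
  s_3 = 0 + 1 + 1 + 0 + 1 + 0 + 0 + 0 = 3 ≡ 1 (mod 2).
  s_4 = 1 + 1 + 1 + 0 + 1 + 0 + 0 + 0 = 4 ≡ 0 (mod 2).
s = (1, 1, 1, 0)^T — this equals column 14 of H (binary 1110), so error is at position 14.
Correct: flip bit 14 of r = 101111011100000 to get c = 101111011100010.


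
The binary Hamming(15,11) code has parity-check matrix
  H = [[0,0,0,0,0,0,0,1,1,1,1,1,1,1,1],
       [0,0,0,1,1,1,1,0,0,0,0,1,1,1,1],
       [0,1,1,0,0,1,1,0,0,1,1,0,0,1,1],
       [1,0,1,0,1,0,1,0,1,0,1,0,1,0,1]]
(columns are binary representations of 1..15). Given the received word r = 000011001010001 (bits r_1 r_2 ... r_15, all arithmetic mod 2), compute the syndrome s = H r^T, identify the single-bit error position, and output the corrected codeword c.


s = (1, 1, 1, 0)^T, error position = 14, corrected codeword c = 000011001010011

Compute s = H r^T mod 2 one row at a time:
  s_1 = 0 + 1 + 0 + 1 + 0 + 0 + 0 + 1 = 3 ≡ 1 (mod 2).
  s_2 = 0 + 1 + 1 + 0 + 0 + 0 + 0 + 1 = 3 ≡ 1 (mod 2).
  s_3 = 0 + 0 + 1 + 0 + 0 + 1 + 0 + 1 = 3 ≡ 1 (mod 2).
  s_4 = 0 + 0 + 1 + 0 + 1 + 1 + 0 + 1 = 4 ≡ 0 (mod 2).
s = (1, 1, 1, 0)^T — this equals column 14 of H (binary 1110), so error is at position 14.
Correct: flip bit 14 of r = 000011001010001 to get c = 000011001010011.


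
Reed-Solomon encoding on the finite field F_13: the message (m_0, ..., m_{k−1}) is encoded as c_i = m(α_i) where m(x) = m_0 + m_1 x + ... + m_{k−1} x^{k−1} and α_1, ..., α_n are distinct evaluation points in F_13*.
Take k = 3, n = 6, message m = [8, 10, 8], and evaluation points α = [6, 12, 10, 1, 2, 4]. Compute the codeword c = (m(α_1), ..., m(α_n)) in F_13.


c = [5, 6, 11, 0, 8, 7]

Message polynomial: m(x) = 8 + 10·x + 8·x^2 (mod 13).
For each evaluation point α_i, compute m(α_i) mod 13:
  α_1 = 6: Horner steps 8 → 6 → 5, so m(6) = 5.
  α_2 = 12: Horner steps 8 → 2 → 6, so m(12) = 6.
  α_3 = 10: Horner steps 8 → 12 → 11, so m(10) = 11.
  α_4 = 1: Horner steps 8 → 5 → 0, so m(1) = 0.
  α_5 = 2: Horner steps 8 → 0 → 8, so m(2) = 8.
  α_6 = 4: Horner steps 8 → 3 → 7, so m(4) = 7.
Codeword c = [5, 6, 11, 0, 8, 7] ∈ F_13^6.


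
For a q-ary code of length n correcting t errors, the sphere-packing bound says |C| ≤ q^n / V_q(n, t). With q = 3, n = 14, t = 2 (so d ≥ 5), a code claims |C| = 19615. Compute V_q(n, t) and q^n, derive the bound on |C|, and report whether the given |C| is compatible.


V_q(n, t) = 393, q^n = 4782969, Hamming bound = 12170, |C| = 19615 > bound (violated).

Step 1: Compute V_q(n, t) = Σ_{j=0}^2 C(n, j) (q−1)^j.
  j = 0: C(14,0)·(2)^0 = 1·1 = 1.
  j = 1: C(14,1)·(2)^1 = 14·2 = 28.
  j = 2: C(14,2)·(2)^2 = 91·4 = 364.
  V_q(n, t) = 1 + 28 + 364 = 393.
Step 2: q^n = 3^14 = 4782969.
Step 3: Hamming bound ⌊q^n / V_q(n,t)⌋ = ⌊4782969/393⌋ = 12170.
Step 4: Compare |C| = 19615 to 12170: violated.
The claimed |C| lies above the Hamming bound, so no 3-ary code of length 14 with d ≥ 5 can have 19615 codewords.


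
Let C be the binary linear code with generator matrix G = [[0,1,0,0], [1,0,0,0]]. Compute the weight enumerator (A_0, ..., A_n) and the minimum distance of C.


Weight distribution: A_0 = 1, A_1 = 2, A_2 = 1. Minimum distance d = 1.

Enumerate all 2^2 = 4 messages m ∈ F_2^2.
For each, compute codeword c = mG in F_2^4, then tally its weight.
  m = 00 → c = 0000, weight = 0.
  m = 10 → c = 0100, weight = 1.
  m = 01 → c = 1000, weight = 1.
  m = 11 → c = 1100, weight = 2.
Tally weights:
  weight 0: 1 codewords.
  weight 1: 2 codewords.
  weight 2: 1 codewords.
Minimum distance d = smallest w > 0 with A_w > 0 = 1.
Sanity: Σ A_w = 4 = 2^2 = 4 ✓.


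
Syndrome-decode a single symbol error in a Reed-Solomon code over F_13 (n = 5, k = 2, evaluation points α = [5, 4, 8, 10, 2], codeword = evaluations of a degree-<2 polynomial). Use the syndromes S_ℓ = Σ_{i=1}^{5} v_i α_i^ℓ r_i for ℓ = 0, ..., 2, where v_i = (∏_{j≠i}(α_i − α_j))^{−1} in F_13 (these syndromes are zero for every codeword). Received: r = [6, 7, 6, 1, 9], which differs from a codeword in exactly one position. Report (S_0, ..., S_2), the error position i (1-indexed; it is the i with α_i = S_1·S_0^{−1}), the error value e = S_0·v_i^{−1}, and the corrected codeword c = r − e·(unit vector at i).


S = (10, 2, 3), error at position 3, error magnitude e = 3, c = [6, 7, 3, 1, 9].

Step 1: column multipliers v_i = (∏_{j≠i}(α_i − α_j))^{−1} mod 13.
  i = 1 (α = 5): (5−4)(5−8)(5−10)(5−2) = 1·(−3)·(−5)·3 = 45 ≡ 6, so v_1 = 6^{−1} = 11 (mod 13).
  i = 2 (α = 4): (4−5)(4−8)(4−10)(4−2) = (−1)·(−4)·(−6)·2 = −48 ≡ 4, so v_2 = 4^{−1} = 10 (mod 13).
  i = 3 (α = 8): (8−5)(8−4)(8−10)(8−2) = 3·4·(−2)·6 = −144 ≡ 12, so v_3 = 12^{−1} = 12 (mod 13).
  i = 4 (α = 10): (10−5)(10−4)(10−8)(10−2) = 5·6·2·8 = 480 ≡ 12, so v_4 = 12^{−1} = 12 (mod 13).
  i = 5 (α = 2): (2−5)(2−4)(2−8)(2−10) = (−3)·(−2)·(−6)·(−8) = 288 ≡ 2, so v_5 = 2^{−1} = 7 (mod 13).
  v = [11, 10, 12, 12, 7].
Step 2: syndromes of r = [6, 7, 6, 1, 9] (all sums mod 13).
  S_0 = Σ v_i r_i = 11·6 + 10·7 + 12·6 + 12·1 + 7·9 = 283 ≡ 10.
  S_1 = Σ v_i α_i r_i = 11·5·6 + 10·4·7 + 12·8·6 + 12·10·1 + 7·2·9 = 1432 ≡ 2.
  α_i^2 mod 13 = [12, 3, 12, 9, 4].
  S_2 = Σ v_i α_i^2 r_i = 11·12·6 + 10·3·7 + 12·12·6 + 12·9·1 + 7·4·9 = 2226 ≡ 3.
  S = (10, 2, 3) ≠ 0, so r is not a codeword (an error is present).
Step 3: locate the error. For a single error e at position i, S_ℓ = v_i·e·α_i^ℓ, so α_err = S_1/S_0.
  S_0^{−1} = 10^{−1} = 4 (mod 13), so α_err = 2·4 = 8 ≡ 8 = α_3. Error position i = 3.
  Consistency check: S_2/S_1 = 3·7 = 21 ≡ 8 = α_err ✓ (single-error assumption holds).
Step 4: error magnitude e = S_0/v_3 = S_0·∏_{j≠3}(α_3 − α_j) = 10·12 = 120 ≡ 3 (mod 13).
Step 5: correct position 3: c_3 = r_3 − e = 6 − 3 ≡ 3 (mod 13). Hence c = [6, 7, 3, 1, 9].
  Check: interpolating c through the α_i gives m(x) = 11 + 12·x (degree < 2) with m(α_i) = c_i for every i, so c is indeed a codeword.


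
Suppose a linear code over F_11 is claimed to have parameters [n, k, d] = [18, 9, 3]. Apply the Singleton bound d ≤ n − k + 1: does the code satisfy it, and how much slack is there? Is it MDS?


Singleton RHS = n − k + 1 = 10, slack = 7, bound satisfied, not MDS.

Singleton bound: d ≤ n − k + 1.
Here n = 18, k = 9, so n − k + 1 = 10.
Given d = 3, check d ≤ 10: YES.
Slack = (n − k + 1) − d = 7.
The code is NOT MDS (slack = 7 > 0).
Description: the claimed parameters are [18, 9, 3]_11; such a code would be non-MDS.


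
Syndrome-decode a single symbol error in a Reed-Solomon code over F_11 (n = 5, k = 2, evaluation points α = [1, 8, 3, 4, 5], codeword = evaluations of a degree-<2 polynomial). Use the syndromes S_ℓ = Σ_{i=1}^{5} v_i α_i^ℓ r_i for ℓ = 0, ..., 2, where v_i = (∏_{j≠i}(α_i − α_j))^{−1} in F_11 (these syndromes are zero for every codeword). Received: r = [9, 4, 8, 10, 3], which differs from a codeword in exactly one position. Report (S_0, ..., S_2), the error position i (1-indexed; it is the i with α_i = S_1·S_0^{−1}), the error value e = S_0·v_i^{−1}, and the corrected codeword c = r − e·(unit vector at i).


S = (1, 3, 9), error at position 3, error magnitude e = 2, c = [9, 4, 6, 10, 3].

Step 1: column multipliers v_i = (∏_{j≠i}(α_i − α_j))^{−1} mod 11.
  i = 1 (α = 1): (1−8)(1−3)(1−4)(1−5) = (−7)·(−2)·(−3)·(−4) = 168 ≡ 3, so v_1 = 3^{−1} = 4 (mod 11).
  i = 2 (α = 8): (8−1)(8−3)(8−4)(8−5) = 7·5·4·3 = 420 ≡ 2, so v_2 = 2^{−1} = 6 (mod 11).
  i = 3 (α = 3): (3−1)(3−8)(3−4)(3−5) = 2·(−5)·(−1)·(−2) = −20 ≡ 2, so v_3 = 2^{−1} = 6 (mod 11).
  i = 4 (α = 4): (4−1)(4−8)(4−3)(4−5) = 3·(−4)·1·(−1) = 12 ≡ 1, so v_4 = 1^{−1} = 1 (mod 11).
  i = 5 (α = 5): (5−1)(5−8)(5−3)(5−4) = 4·(−3)·2·1 = −24 ≡ 9, so v_5 = 9^{−1} = 5 (mod 11).
  v = [4, 6, 6, 1, 5].
Step 2: syndromes of r = [9, 4, 8, 10, 3] (all sums mod 11).
  S_0 = Σ v_i r_i = 4·9 + 6·4 + 6·8 + 1·10 + 5·3 = 133 ≡ 1.
  S_1 = Σ v_i α_i r_i = 4·1·9 + 6·8·4 + 6·3·8 + 1·4·10 + 5·5·3 = 487 ≡ 3.
  α_i^2 mod 11 = [1, 9, 9, 5, 3].
  S_2 = Σ v_i α_i^2 r_i = 4·1·9 + 6·9·4 + 6·9·8 + 1·5·10 + 5·3·3 = 779 ≡ 9.
  S = (1, 3, 9) ≠ 0, so r is not a codeword (an error is present).
Step 3: locate the error. For a single error e at position i, S_ℓ = v_i·e·α_i^ℓ, so α_err = S_1/S_0.
  S_0^{−1} = 1^{−1} = 1 (mod 11), so α_err = 3·1 = 3 ≡ 3 = α_3. Error position i = 3.
  Consistency check: S_2/S_1 = 9·4 = 36 ≡ 3 = α_err ✓ (single-error assumption holds).
Step 4: error magnitude e = S_0/v_3 = S_0·∏_{j≠3}(α_3 − α_j) = 1·2 = 2 ≡ 2 (mod 11).
Step 5: correct position 3: c_3 = r_3 − e = 8 − 2 ≡ 6 (mod 11). Hence c = [9, 4, 6, 10, 3].
  Check: interpolating c through the α_i gives m(x) = 5 + 4·x (degree < 2) with m(α_i) = c_i for every i, so c is indeed a codeword.


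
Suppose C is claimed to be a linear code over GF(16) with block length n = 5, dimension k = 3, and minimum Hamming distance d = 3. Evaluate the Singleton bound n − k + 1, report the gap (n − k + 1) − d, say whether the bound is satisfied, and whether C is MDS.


Singleton RHS = n − k + 1 = 3, slack = 0, bound satisfied, MDS.

Singleton bound: d ≤ n − k + 1.
Here n = 5, k = 3, so n − k + 1 = 3.
Given d = 3, check d ≤ 3: YES.
Slack = (n − k + 1) − d = 0.
The code is MDS (slack = 0).
Description: the claimed parameters are [5, 3, 3]_16; such a code would be MDS (meets Singleton bound).


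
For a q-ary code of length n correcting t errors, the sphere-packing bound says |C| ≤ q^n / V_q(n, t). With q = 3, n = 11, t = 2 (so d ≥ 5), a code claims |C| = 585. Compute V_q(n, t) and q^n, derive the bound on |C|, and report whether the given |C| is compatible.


V_q(n, t) = 243, q^n = 177147, Hamming bound = 729, |C| = 585 ≤ bound (satisfied).

Step 1: Compute V_q(n, t) = Σ_{j=0}^2 C(n, j) (q−1)^j.
  j = 0: C(11,0)·(2)^0 = 1·1 = 1.
  j = 1: C(11,1)·(2)^1 = 11·2 = 22.
  j = 2: C(11,2)·(2)^2 = 55·4 = 220.
  V_q(n, t) = 1 + 22 + 220 = 243.
Step 2: q^n = 3^11 = 177147.
Step 3: Hamming bound ⌊q^n / V_q(n,t)⌋ = ⌊177147/243⌋ = 729.
Step 4: Compare |C| = 585 to 729: satisfied.
The claimed |C| lies below the Hamming bound.


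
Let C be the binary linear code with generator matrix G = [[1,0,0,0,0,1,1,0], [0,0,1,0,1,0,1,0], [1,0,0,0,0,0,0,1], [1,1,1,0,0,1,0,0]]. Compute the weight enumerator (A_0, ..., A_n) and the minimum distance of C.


Weight distribution: A_0 = 1, A_2 = 2, A_3 = 4, A_4 = 5, A_5 = 4. Minimum distance d = 2.

Enumerate all 2^4 = 16 messages m ∈ F_2^4.
For each, compute codeword c = mG in F_2^8, then tally its weight.
  m = 0000 → c = 00000000, weight = 0.
  m = 1000 → c = 10000110, weight = 3.
  m = 0100 → c = 00101010, weight = 3.
  m = 1100 → c = 10101100, weight = 4.
  m = 0010 → c = 10000001, weight = 2.
  m = 1010 → c = 00000111, weight = 3.
  m = 0110 → c = 10101011, weight = 5.
  m = 1110 → c = 00101101, weight = 4.
  m = 0001 → c = 11100100, weight = 4.
  m = 1001 → c = 01100010, weight = 3.
  m = 0101 → c = 11001110, weight = 5.
  m = 1101 → c = 01001000, weight = 2.
  m = 0011 → c = 01100101, weight = 4.
  m = 1011 → c = 11100011, weight = 5.
  m = 0111 → c = 01001111, weight = 5.
  m = 1111 → c = 11001001, weight = 4.
Tally weights:
  weight 0: 1 codewords.
  weight 2: 2 codewords.
  weight 3: 4 codewords.
  weight 4: 5 codewords.
  weight 5: 4 codewords.
Minimum distance d = smallest w > 0 with A_w > 0 = 2.
Sanity: Σ A_w = 16 = 2^4 = 16 ✓.


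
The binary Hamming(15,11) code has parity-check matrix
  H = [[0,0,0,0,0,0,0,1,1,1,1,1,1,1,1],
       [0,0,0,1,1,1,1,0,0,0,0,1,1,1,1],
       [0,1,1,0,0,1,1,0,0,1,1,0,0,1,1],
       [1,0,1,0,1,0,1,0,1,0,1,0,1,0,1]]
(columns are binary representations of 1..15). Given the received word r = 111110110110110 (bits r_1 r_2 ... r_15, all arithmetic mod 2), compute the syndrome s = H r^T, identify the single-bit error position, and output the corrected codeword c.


s = (1, 1, 0, 0)^T, error position = 12, corrected codeword c = 111110110111110

Compute s = H r^T mod 2 one row at a time:
  s_1 = 1 + 0 + 1 + 1 + 0 + 1 + 1 + 0 = 5 ≡ 1 (mod 2).
  s_2 = 1 + 1 + 0 + 1 + 0 + 1 + 1 + 0 = 5 ≡ 1 (mod 2).
  s_3 = 1 + 1 + 0 + 1 + 1 + 1 + 1 + 0 = 6 ≡ 0 (mod 2).
  s_4 = 1 + 1 + 1 + 1 + 0 + 1 + 1 + 0 = 6 ≡ 0 (mod 2).
s = (1, 1, 0, 0)^T — this equals column 12 of H (binary 1100), so error is at position 12.
Correct: flip bit 12 of r = 111110110110110 to get c = 111110110111110.


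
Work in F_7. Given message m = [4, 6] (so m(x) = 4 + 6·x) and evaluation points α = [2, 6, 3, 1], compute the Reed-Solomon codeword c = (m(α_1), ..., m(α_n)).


c = [2, 5, 1, 3]

Message polynomial: m(x) = 4 + 6·x (mod 7).
For each evaluation point α_i, compute m(α_i) mod 7:
  α_1 = 2: Horner steps 6 → 2, so m(2) = 2.
  α_2 = 6: Horner steps 6 → 5, so m(6) = 5.
  α_3 = 3: Horner steps 6 → 1, so m(3) = 1.
  α_4 = 1: Horner steps 6 → 3, so m(1) = 3.
Codeword c = [2, 5, 1, 3] ∈ F_7^4.


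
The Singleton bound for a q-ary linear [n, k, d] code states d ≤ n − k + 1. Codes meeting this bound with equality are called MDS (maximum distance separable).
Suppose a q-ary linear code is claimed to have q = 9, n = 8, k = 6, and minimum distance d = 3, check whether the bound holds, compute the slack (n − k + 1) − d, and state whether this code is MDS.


Singleton RHS = n − k + 1 = 3, slack = 0, bound satisfied, MDS.

Singleton bound: d ≤ n − k + 1.
Here n = 8, k = 6, so n − k + 1 = 3.
Given d = 3, check d ≤ 3: YES.
Slack = (n − k + 1) − d = 0.
The code is MDS (slack = 0).
Description: the claimed parameters are [8, 6, 3]_9; such a code would be MDS (meets Singleton bound).


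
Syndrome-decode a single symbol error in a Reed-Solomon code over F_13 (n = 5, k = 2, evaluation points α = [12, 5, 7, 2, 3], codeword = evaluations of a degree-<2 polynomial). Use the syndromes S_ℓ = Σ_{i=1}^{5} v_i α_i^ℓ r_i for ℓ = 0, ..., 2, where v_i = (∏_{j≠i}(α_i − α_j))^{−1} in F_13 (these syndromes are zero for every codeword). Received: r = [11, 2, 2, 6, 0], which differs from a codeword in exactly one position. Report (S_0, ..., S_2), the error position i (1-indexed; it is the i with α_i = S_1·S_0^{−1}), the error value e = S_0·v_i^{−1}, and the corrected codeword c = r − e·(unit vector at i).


S = (11, 3, 2), error at position 2, error magnitude e = 1, c = [11, 1, 2, 6, 0].

Step 1: column multipliers v_i = (∏_{j≠i}(α_i − α_j))^{−1} mod 13.
  i = 1 (α = 12): (12−5)(12−7)(12−2)(12−3) = 7·5·10·9 = 3150 ≡ 4, so v_1 = 4^{−1} = 10 (mod 13).
  i = 2 (α = 5): (5−12)(5−7)(5−2)(5−3) = (−7)·(−2)·3·2 = 84 ≡ 6, so v_2 = 6^{−1} = 11 (mod 13).
  i = 3 (α = 7): (7−12)(7−5)(7−2)(7−3) = (−5)·2·5·4 = −200 ≡ 8, so v_3 = 8^{−1} = 5 (mod 13).
  i = 4 (α = 2): (2−12)(2−5)(2−7)(2−3) = (−10)·(−3)·(−5)·(−1) = 150 ≡ 7, so v_4 = 7^{−1} = 2 (mod 13).
  i = 5 (α = 3): (3−12)(3−5)(3−7)(3−2) = (−9)·(−2)·(−4)·1 = −72 ≡ 6, so v_5 = 6^{−1} = 11 (mod 13).
  v = [10, 11, 5, 2, 11].
Step 2: syndromes of r = [11, 2, 2, 6, 0] (all sums mod 13).
  S_0 = Σ v_i r_i = 10·11 + 11·2 + 5·2 + 2·6 + 11·0 = 154 ≡ 11.
  S_1 = Σ v_i α_i r_i = 10·12·11 + 11·5·2 + 5·7·2 + 2·2·6 + 11·3·0 = 1524 ≡ 3.
  α_i^2 mod 13 = [1, 12, 10, 4, 9].
  S_2 = Σ v_i α_i^2 r_i = 10·1·11 + 11·12·2 + 5·10·2 + 2·4·6 + 11·9·0 = 522 ≡ 2.
  S = (11, 3, 2) ≠ 0, so r is not a codeword (an error is present).
Step 3: locate the error. For a single error e at position i, S_ℓ = v_i·e·α_i^ℓ, so α_err = S_1/S_0.
  S_0^{−1} = 11^{−1} = 6 (mod 13), so α_err = 3·6 = 18 ≡ 5 = α_2. Error position i = 2.
  Consistency check: S_2/S_1 = 2·9 = 18 ≡ 5 = α_err ✓ (single-error assumption holds).
Step 4: error magnitude e = S_0/v_2 = S_0·∏_{j≠2}(α_2 − α_j) = 11·6 = 66 ≡ 1 (mod 13).
Step 5: correct position 2: c_2 = r_2 − e = 2 − 1 ≡ 1 (mod 13). Hence c = [11, 1, 2, 6, 0].
  Check: interpolating c through the α_i gives m(x) = 5 + 7·x (degree < 2) with m(α_i) = c_i for every i, so c is indeed a codeword.


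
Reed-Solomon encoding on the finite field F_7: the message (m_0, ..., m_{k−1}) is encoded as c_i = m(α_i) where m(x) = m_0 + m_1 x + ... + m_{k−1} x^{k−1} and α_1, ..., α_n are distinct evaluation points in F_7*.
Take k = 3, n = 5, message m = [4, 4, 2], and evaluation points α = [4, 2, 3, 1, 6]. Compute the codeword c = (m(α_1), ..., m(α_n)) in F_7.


c = [3, 6, 6, 3, 2]

Message polynomial: m(x) = 4 + 4·x + 2·x^2 (mod 7).
For each evaluation point α_i, compute m(α_i) mod 7:
  α_1 = 4: Horner steps 2 → 5 → 3, so m(4) = 3.
  α_2 = 2: Horner steps 2 → 1 → 6, so m(2) = 6.
  α_3 = 3: Horner steps 2 → 3 → 6, so m(3) = 6.
  α_4 = 1: Horner steps 2 → 6 → 3, so m(1) = 3.
  α_5 = 6: Horner steps 2 → 2 → 2, so m(6) = 2.
Codeword c = [3, 6, 6, 3, 2] ∈ F_7^5.


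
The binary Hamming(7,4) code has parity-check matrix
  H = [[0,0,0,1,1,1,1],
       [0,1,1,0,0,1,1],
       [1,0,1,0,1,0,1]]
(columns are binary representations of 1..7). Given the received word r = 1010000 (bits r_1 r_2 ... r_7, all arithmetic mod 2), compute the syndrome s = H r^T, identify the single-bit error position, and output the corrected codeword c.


s = (0, 1, 0)^T, error position = 2, corrected codeword c = 1110000

Compute s = H r^T mod 2 one row at a time:
  s_1 = 0 + 0 + 0 + 0 = 0 ≡ 0 (mod 2).
  s_2 = 0 + 1 + 0 + 0 = 1 ≡ 1 (mod 2).
  s_3 = 1 + 1 + 0 + 0 = 2 ≡ 0 (mod 2).
s = (0, 1, 0)^T — this equals column 2 of H (binary 010), so error is at position 2.
Correct: flip bit 2 of r = 1010000 to get c = 1110000.


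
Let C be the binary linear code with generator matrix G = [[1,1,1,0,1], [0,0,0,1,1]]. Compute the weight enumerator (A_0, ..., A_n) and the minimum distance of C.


Weight distribution: A_0 = 1, A_2 = 1, A_4 = 2. Minimum distance d = 2.

Enumerate all 2^2 = 4 messages m ∈ F_2^2.
For each, compute codeword c = mG in F_2^5, then tally its weight.
  m = 00 → c = 00000, weight = 0.
  m = 10 → c = 11101, weight = 4.
  m = 01 → c = 00011, weight = 2.
  m = 11 → c = 11110, weight = 4.
Tally weights:
  weight 0: 1 codewords.
  weight 2: 1 codewords.
  weight 4: 2 codewords.
Minimum distance d = smallest w > 0 with A_w > 0 = 2.
Sanity: Σ A_w = 4 = 2^2 = 4 ✓.


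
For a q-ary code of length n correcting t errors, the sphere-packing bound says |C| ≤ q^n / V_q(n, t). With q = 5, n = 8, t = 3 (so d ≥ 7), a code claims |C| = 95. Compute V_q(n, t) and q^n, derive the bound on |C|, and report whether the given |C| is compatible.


V_q(n, t) = 4065, q^n = 390625, Hamming bound = 96, |C| = 95 ≤ bound (satisfied).

Step 1: Compute V_q(n, t) = Σ_{j=0}^3 C(n, j) (q−1)^j.
  j = 0: C(8,0)·(4)^0 = 1·1 = 1.
  j = 1: C(8,1)·(4)^1 = 8·4 = 32.
  j = 2: C(8,2)·(4)^2 = 28·16 = 448.
  j = 3: C(8,3)·(4)^3 = 56·64 = 3584.
  V_q(n, t) = 1 + 32 + 448 + 3584 = 4065.
Step 2: q^n = 5^8 = 390625.
Step 3: Hamming bound ⌊q^n / V_q(n,t)⌋ = ⌊390625/4065⌋ = 96.
Step 4: Compare |C| = 95 to 96: satisfied.
The claimed |C| lies below the Hamming bound.


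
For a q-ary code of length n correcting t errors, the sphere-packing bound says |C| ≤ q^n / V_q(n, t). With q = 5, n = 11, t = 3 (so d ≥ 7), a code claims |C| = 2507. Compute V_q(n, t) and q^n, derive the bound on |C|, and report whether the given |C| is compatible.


V_q(n, t) = 11485, q^n = 48828125, Hamming bound = 4251, |C| = 2507 ≤ bound (satisfied).

Step 1: Compute V_q(n, t) = Σ_{j=0}^3 C(n, j) (q−1)^j.
  j = 0: C(11,0)·(4)^0 = 1·1 = 1.
  j = 1: C(11,1)·(4)^1 = 11·4 = 44.
  j = 2: C(11,2)·(4)^2 = 55·16 = 880.
  j = 3: C(11,3)·(4)^3 = 165·64 = 10560.
  V_q(n, t) = 1 + 44 + 880 + 10560 = 11485.
Step 2: q^n = 5^11 = 48828125.
Step 3: Hamming bound ⌊q^n / V_q(n,t)⌋ = ⌊48828125/11485⌋ = 4251.
Step 4: Compare |C| = 2507 to 4251: satisfied.
The claimed |C| lies below the Hamming bound.


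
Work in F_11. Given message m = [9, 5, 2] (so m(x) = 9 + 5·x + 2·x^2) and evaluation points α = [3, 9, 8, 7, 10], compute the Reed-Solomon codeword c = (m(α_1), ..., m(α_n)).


c = [9, 7, 1, 10, 6]

Message polynomial: m(x) = 9 + 5·x + 2·x^2 (mod 11).
For each evaluation point α_i, compute m(α_i) mod 11:
  α_1 = 3: Horner steps 2 → 0 → 9, so m(3) = 9.
  α_2 = 9: Horner steps 2 → 1 → 7, so m(9) = 7.
  α_3 = 8: Horner steps 2 → 10 → 1, so m(8) = 1.
  α_4 = 7: Horner steps 2 → 8 → 10, so m(7) = 10.
  α_5 = 10: Horner steps 2 → 3 → 6, so m(10) = 6.
Codeword c = [9, 7, 1, 10, 6] ∈ F_11^5.


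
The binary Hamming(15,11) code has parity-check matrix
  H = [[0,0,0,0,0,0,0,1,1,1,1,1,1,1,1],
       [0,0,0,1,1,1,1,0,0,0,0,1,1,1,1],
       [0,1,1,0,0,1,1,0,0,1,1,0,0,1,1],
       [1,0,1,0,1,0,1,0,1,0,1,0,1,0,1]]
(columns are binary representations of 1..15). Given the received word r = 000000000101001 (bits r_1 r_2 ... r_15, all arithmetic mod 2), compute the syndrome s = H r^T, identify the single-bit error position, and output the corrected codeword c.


s = (1, 0, 0, 1)^T, error position = 9, corrected codeword c = 000000001101001

Compute s = H r^T mod 2 one row at a time:
  s_1 = 0 + 0 + 1 + 0 + 1 + 0 + 0 + 1 = 3 ≡ 1 (mod 2).
  s_2 = 0 + 0 + 0 + 0 + 1 + 0 + 0 + 1 = 2 ≡ 0 (mod 2).
  s_3 = 0 + 0 + 0 + 0 + 1 + 0 + 0 + 1 = 2 ≡ 0 (mod 2).
  s_4 = 0 + 0 + 0 + 0 + 0 + 0 + 0 + 1 = 1 ≡ 1 (mod 2).
s = (1, 0, 0, 1)^T — this equals column 9 of H (binary 1001), so error is at position 9.
Correct: flip bit 9 of r = 000000000101001 to get c = 000000001101001.


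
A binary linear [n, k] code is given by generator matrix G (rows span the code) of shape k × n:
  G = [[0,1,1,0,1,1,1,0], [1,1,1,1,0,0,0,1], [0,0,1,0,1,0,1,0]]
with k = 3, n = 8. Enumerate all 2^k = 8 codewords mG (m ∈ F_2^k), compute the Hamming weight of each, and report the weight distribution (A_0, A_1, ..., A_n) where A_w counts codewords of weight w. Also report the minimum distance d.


Weight distribution: A_0 = 1, A_2 = 1, A_3 = 1, A_5 = 3, A_6 = 2. Minimum distance d = 2.

Enumerate all 2^3 = 8 messages m ∈ F_2^3.
For each, compute codeword c = mG in F_2^8, then tally its weight.
  m = 000 → c = 00000000, weight = 0.
  m = 100 → c = 01101110, weight = 5.
  m = 010 → c = 11110001, weight = 5.
  m = 110 → c = 10011111, weight = 6.
  m = 001 → c = 00101010, weight = 3.
  m = 101 → c = 01000100, weight = 2.
  m = 011 → c = 11011011, weight = 6.
  m = 111 → c = 10110101, weight = 5.
Tally weights:
  weight 0: 1 codewords.
  weight 2: 1 codewords.
  weight 3: 1 codewords.
  weight 5: 3 codewords.
  weight 6: 2 codewords.
Minimum distance d = smallest w > 0 with A_w > 0 = 2.
Sanity: Σ A_w = 8 = 2^3 = 8 ✓.


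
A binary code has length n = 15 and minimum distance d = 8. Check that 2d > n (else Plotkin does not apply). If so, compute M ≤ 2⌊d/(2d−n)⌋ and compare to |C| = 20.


Plotkin bound M ≤ 16; given |C| = 20 > bound (violated).

Check applicability: 2d = 16, n = 15.
2d − n = 1 > 0, so Plotkin applies.
Compute d/(2d−n) = 8/1 ≈ 8.0000.
⌊d/(2d−n)⌋ = 8.
Plotkin bound: M ≤ 2·8 = 16.
Given |C| = 20, check: VIOLATED.
This |C| is above the Plotkin bound, so no binary code with n = 15, d = 8 and 20 codewords exists.


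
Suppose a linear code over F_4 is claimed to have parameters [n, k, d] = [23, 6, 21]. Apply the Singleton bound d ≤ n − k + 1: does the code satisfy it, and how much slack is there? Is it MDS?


Singleton RHS = n − k + 1 = 18, slack = -3, bound violated (no such code; not MDS).

Singleton bound: d ≤ n − k + 1.
Here n = 23, k = 6, so n − k + 1 = 18.
Given d = 21, check d ≤ 18: NO.
Slack = (n − k + 1) − d = -3.
The slack is negative: d = 21 exceeds n − k + 1 = 18 by 3, so the Singleton bound is violated and no linear [23, 6, 21]_4 code can exist. In particular it is not MDS (MDS requires d = n − k + 1 exactly).
Description: the claimed parameters are [23, 6, 21]_4; such a code would be impossible (violates the Singleton bound).


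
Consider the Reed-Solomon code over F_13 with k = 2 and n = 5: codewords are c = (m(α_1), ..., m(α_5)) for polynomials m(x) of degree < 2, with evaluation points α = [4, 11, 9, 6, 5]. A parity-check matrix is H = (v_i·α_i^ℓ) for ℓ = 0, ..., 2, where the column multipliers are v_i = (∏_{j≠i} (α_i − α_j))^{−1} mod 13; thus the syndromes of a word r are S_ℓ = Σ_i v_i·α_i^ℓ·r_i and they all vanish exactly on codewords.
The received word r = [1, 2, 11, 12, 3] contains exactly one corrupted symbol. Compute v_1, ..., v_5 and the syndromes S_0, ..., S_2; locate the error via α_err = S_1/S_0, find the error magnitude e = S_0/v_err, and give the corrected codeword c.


S = (5, 4, 11), error at position 4, error magnitude e = 7, c = [1, 2, 11, 5, 3].

Step 1: column multipliers v_i = (∏_{j≠i}(α_i − α_j))^{−1} mod 13.
  i = 1 (α = 4): (4−11)(4−9)(4−6)(4−5) = (−7)·(−5)·(−2)·(−1) = 70 ≡ 5, so v_1 = 5^{−1} = 8 (mod 13).
  i = 2 (α = 11): (11−4)(11−9)(11−6)(11−5) = 7·2·5·6 = 420 ≡ 4, so v_2 = 4^{−1} = 10 (mod 13).
  i = 3 (α = 9): (9−4)(9−11)(9−6)(9−5) = 5·(−2)·3·4 = −120 ≡ 10, so v_3 = 10^{−1} = 4 (mod 13).
  i = 4 (α = 6): (6−4)(6−11)(6−9)(6−5) = 2·(−5)·(−3)·1 = 30 ≡ 4, so v_4 = 4^{−1} = 10 (mod 13).
  i = 5 (α = 5): (5−4)(5−11)(5−9)(5−6) = 1·(−6)·(−4)·(−1) = −24 ≡ 2, so v_5 = 2^{−1} = 7 (mod 13).
  v = [8, 10, 4, 10, 7].
Step 2: syndromes of r = [1, 2, 11, 12, 3] (all sums mod 13).
  S_0 = Σ v_i r_i = 8·1 + 10·2 + 4·11 + 10·12 + 7·3 = 213 ≡ 5.
  S_1 = Σ v_i α_i r_i = 8·4·1 + 10·11·2 + 4·9·11 + 10·6·12 + 7·5·3 = 1473 ≡ 4.
  α_i^2 mod 13 = [3, 4, 3, 10, 12].
  S_2 = Σ v_i α_i^2 r_i = 8·3·1 + 10·4·2 + 4·3·11 + 10·10·12 + 7·12·3 = 1688 ≡ 11.
  S = (5, 4, 11) ≠ 0, so r is not a codeword (an error is present).
Step 3: locate the error. For a single error e at position i, S_ℓ = v_i·e·α_i^ℓ, so α_err = S_1/S_0.
  S_0^{−1} = 5^{−1} = 8 (mod 13), so α_err = 4·8 = 32 ≡ 6 = α_4. Error position i = 4.
  Consistency check: S_2/S_1 = 11·10 = 110 ≡ 6 = α_err ✓ (single-error assumption holds).
Step 4: error magnitude e = S_0/v_4 = S_0·∏_{j≠4}(α_4 − α_j) = 5·4 = 20 ≡ 7 (mod 13).
Step 5: correct position 4: c_4 = r_4 − e = 12 − 7 ≡ 5 (mod 13). Hence c = [1, 2, 11, 5, 3].
  Check: interpolating c through the α_i gives m(x) = 6 + 2·x (degree < 2) with m(α_i) = c_i for every i, so c is indeed a codeword.


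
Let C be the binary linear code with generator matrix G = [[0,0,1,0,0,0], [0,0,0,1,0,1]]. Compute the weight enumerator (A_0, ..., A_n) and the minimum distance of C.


Weight distribution: A_0 = 1, A_1 = 1, A_2 = 1, A_3 = 1. Minimum distance d = 1.

Enumerate all 2^2 = 4 messages m ∈ F_2^2.
For each, compute codeword c = mG in F_2^6, then tally its weight.
  m = 00 → c = 000000, weight = 0.
  m = 10 → c = 001000, weight = 1.
  m = 01 → c = 000101, weight = 2.
  m = 11 → c = 001101, weight = 3.
Tally weights:
  weight 0: 1 codewords.
  weight 1: 1 codewords.
  weight 2: 1 codewords.
  weight 3: 1 codewords.
Minimum distance d = smallest w > 0 with A_w > 0 = 1.
Sanity: Σ A_w = 4 = 2^2 = 4 ✓.


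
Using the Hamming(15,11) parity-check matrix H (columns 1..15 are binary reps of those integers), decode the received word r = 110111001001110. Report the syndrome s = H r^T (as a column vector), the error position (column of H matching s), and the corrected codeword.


s = (0, 0, 1, 0)^T, error position = 2, corrected codeword c = 100111001001110

Compute s = H r^T mod 2 one row at a time:
  s_1 = 0 + 1 + 0 + 0 + 1 + 1 + 1 + 0 = 4 ≡ 0 (mod 2).
  s_2 = 1 + 1 + 1 + 0 + 1 + 1 + 1 + 0 = 6 ≡ 0 (mod 2).
  s_3 = 1 + 0 + 1 + 0 + 0 + 0 + 1 + 0 = 3 ≡ 1 (mod 2).
  s_4 = 1 + 0 + 1 + 0 + 1 + 0 + 1 + 0 = 4 ≡ 0 (mod 2).
s = (0, 0, 1, 0)^T — this equals column 2 of H (binary 0010), so error is at position 2.
Correct: flip bit 2 of r = 110111001001110 to get c = 100111001001110.


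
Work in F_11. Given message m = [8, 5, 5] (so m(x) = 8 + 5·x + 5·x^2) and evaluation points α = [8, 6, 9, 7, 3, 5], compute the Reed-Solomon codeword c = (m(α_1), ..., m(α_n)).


c = [5, 9, 7, 2, 2, 4]

Message polynomial: m(x) = 8 + 5·x + 5·x^2 (mod 11).
For each evaluation point α_i, compute m(α_i) mod 11:
  α_1 = 8: Horner steps 5 → 1 → 5, so m(8) = 5.
  α_2 = 6: Horner steps 5 → 2 → 9, so m(6) = 9.
  α_3 = 9: Horner steps 5 → 6 → 7, so m(9) = 7.
  α_4 = 7: Horner steps 5 → 7 → 2, so m(7) = 2.
  α_5 = 3: Horner steps 5 → 9 → 2, so m(3) = 2.
  α_6 = 5: Horner steps 5 → 8 → 4, so m(5) = 4.
Codeword c = [5, 9, 7, 2, 2, 4] ∈ F_11^6.


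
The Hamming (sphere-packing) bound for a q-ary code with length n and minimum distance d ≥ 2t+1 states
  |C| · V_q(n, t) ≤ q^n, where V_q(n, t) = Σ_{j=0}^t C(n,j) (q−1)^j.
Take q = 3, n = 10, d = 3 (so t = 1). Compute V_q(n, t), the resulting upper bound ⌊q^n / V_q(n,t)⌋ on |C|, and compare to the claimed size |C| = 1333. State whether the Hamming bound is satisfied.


V_q(n, t) = 21, q^n = 59049, Hamming bound = 2811, |C| = 1333 ≤ bound (satisfied).

Step 1: Compute V_q(n, t) = Σ_{j=0}^1 C(n, j) (q−1)^j.
  j = 0: C(10,0)·(2)^0 = 1·1 = 1.
  j = 1: C(10,1)·(2)^1 = 10·2 = 20.
  V_q(n, t) = 1 + 20 = 21.
Step 2: q^n = 3^10 = 59049.
Step 3: Hamming bound ⌊q^n / V_q(n,t)⌋ = ⌊59049/21⌋ = 2811.
Step 4: Compare |C| = 1333 to 2811: satisfied.
The claimed |C| lies below the Hamming bound.


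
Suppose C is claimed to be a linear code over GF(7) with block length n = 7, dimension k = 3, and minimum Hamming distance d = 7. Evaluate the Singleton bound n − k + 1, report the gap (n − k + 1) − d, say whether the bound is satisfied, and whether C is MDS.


Singleton RHS = n − k + 1 = 5, slack = -2, bound violated (no such code; not MDS).

Singleton bound: d ≤ n − k + 1.
Here n = 7, k = 3, so n − k + 1 = 5.
Given d = 7, check d ≤ 5: NO.
Slack = (n − k + 1) − d = -2.
The slack is negative: d = 7 exceeds n − k + 1 = 5 by 2, so the Singleton bound is violated and no linear [7, 3, 7]_7 code can exist. In particular it is not MDS (MDS requires d = n − k + 1 exactly).
Description: the claimed parameters are [7, 3, 7]_7; such a code would be impossible (violates the Singleton bound).


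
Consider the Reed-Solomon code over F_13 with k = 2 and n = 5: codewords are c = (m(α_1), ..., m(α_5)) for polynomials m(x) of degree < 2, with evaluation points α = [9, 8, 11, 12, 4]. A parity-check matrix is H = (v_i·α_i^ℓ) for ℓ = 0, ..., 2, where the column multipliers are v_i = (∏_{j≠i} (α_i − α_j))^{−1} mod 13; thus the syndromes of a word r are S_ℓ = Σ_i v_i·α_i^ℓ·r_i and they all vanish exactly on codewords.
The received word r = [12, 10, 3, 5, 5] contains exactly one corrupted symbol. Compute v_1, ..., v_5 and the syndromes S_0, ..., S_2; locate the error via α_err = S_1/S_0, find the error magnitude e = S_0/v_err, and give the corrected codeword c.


S = (8, 6, 11), error at position 5, error magnitude e = 3, c = [12, 10, 3, 5, 2].

Step 1: column multipliers v_i = (∏_{j≠i}(α_i − α_j))^{−1} mod 13.
  i = 1 (α = 9): (9−8)(9−11)(9−12)(9−4) = 1·(−2)·(−3)·5 = 30 ≡ 4, so v_1 = 4^{−1} = 10 (mod 13).
  i = 2 (α = 8): (8−9)(8−11)(8−12)(8−4) = (−1)·(−3)·(−4)·4 = −48 ≡ 4, so v_2 = 4^{−1} = 10 (mod 13).
  i = 3 (α = 11): (11−9)(11−8)(11−12)(11−4) = 2·3·(−1)·7 = −42 ≡ 10, so v_3 = 10^{−1} = 4 (mod 13).
  i = 4 (α = 12): (12−9)(12−8)(12−11)(12−4) = 3·4·1·8 = 96 ≡ 5, so v_4 = 5^{−1} = 8 (mod 13).
  i = 5 (α = 4): (4−9)(4−8)(4−11)(4−12) = (−5)·(−4)·(−7)·(−8) = 1120 ≡ 2, so v_5 = 2^{−1} = 7 (mod 13).
  v = [10, 10, 4, 8, 7].
Step 2: syndromes of r = [12, 10, 3, 5, 5] (all sums mod 13).
  S_0 = Σ v_i r_i = 10·12 + 10·10 + 4·3 + 8·5 + 7·5 = 307 ≡ 8.
  S_1 = Σ v_i α_i r_i = 10·9·12 + 10·8·10 + 4·11·3 + 8·12·5 + 7·4·5 = 2632 ≡ 6.
  α_i^2 mod 13 = [3, 12, 4, 1, 3].
  S_2 = Σ v_i α_i^2 r_i = 10·3·12 + 10·12·10 + 4·4·3 + 8·1·5 + 7·3·5 = 1753 ≡ 11.
  S = (8, 6, 11) ≠ 0, so r is not a codeword (an error is present).
Step 3: locate the error. For a single error e at position i, S_ℓ = v_i·e·α_i^ℓ, so α_err = S_1/S_0.
  S_0^{−1} = 8^{−1} = 5 (mod 13), so α_err = 6·5 = 30 ≡ 4 = α_5. Error position i = 5.
  Consistency check: S_2/S_1 = 11·11 = 121 ≡ 4 = α_err ✓ (single-error assumption holds).
Step 4: error magnitude e = S_0/v_5 = S_0·∏_{j≠5}(α_5 − α_j) = 8·2 = 16 ≡ 3 (mod 13).
Step 5: correct position 5: c_5 = r_5 − e = 5 − 3 ≡ 2 (mod 13). Hence c = [12, 10, 3, 5, 2].
  Check: interpolating c through the α_i gives m(x) = 7 + 2·x (degree < 2) with m(α_i) = c_i for every i, so c is indeed a codeword.


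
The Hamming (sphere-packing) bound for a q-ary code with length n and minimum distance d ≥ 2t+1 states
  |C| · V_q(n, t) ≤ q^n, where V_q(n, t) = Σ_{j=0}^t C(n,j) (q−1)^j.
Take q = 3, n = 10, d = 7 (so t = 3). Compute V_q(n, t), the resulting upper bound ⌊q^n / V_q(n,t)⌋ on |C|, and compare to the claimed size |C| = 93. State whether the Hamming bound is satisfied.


V_q(n, t) = 1161, q^n = 59049, Hamming bound = 50, |C| = 93 > bound (violated).

Step 1: Compute V_q(n, t) = Σ_{j=0}^3 C(n, j) (q−1)^j.
  j = 0: C(10,0)·(2)^0 = 1·1 = 1.
  j = 1: C(10,1)·(2)^1 = 10·2 = 20.
  j = 2: C(10,2)·(2)^2 = 45·4 = 180.
  j = 3: C(10,3)·(2)^3 = 120·8 = 960.
  V_q(n, t) = 1 + 20 + 180 + 960 = 1161.
Step 2: q^n = 3^10 = 59049.
Step 3: Hamming bound ⌊q^n / V_q(n,t)⌋ = ⌊59049/1161⌋ = 50.
Step 4: Compare |C| = 93 to 50: violated.
The claimed |C| lies above the Hamming bound, so no 3-ary code of length 10 with d ≥ 7 can have 93 codewords.
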